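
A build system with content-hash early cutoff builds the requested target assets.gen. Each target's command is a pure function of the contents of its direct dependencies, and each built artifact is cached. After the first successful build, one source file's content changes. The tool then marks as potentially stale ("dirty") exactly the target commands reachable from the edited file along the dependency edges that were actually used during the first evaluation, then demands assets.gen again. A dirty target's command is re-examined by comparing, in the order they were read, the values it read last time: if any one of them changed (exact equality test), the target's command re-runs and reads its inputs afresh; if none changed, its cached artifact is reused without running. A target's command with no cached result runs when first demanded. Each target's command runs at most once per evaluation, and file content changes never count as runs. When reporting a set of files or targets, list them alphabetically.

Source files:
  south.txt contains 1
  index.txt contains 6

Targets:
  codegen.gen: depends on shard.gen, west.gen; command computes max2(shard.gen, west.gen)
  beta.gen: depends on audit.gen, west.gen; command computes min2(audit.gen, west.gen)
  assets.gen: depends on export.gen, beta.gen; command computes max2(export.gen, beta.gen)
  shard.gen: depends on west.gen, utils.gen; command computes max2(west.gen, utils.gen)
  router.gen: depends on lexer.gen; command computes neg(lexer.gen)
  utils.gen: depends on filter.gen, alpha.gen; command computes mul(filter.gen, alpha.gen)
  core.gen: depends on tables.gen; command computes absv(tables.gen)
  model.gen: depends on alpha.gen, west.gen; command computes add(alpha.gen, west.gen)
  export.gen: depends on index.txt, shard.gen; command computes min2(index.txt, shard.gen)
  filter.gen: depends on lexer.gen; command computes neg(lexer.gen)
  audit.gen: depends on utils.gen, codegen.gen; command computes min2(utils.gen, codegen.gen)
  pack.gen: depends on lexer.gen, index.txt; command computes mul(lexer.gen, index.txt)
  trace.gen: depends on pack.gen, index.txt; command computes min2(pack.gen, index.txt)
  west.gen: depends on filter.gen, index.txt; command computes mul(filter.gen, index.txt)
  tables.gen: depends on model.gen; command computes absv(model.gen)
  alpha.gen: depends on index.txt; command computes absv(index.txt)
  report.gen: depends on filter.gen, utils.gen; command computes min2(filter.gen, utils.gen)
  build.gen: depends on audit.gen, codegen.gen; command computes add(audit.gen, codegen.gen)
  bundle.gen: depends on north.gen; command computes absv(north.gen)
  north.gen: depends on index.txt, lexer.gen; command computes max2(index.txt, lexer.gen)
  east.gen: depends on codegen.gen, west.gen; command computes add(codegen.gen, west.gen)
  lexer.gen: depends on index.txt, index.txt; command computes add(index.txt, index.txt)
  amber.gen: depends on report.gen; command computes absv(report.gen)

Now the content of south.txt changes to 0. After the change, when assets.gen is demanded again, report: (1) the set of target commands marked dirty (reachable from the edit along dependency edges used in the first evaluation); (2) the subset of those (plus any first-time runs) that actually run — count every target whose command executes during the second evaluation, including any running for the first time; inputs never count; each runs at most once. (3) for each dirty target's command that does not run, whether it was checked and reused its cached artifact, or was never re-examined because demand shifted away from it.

Marked dirty: none.
Target commands that run: none — 0 in total.
Every dirty target's command ran.
Key observation: south.txt is never demanded by the output, so the edit triggers no recomputation at all.

First evaluation (everything demanded from the output):
  alpha.gen = absv(6) = 6
  lexer.gen = add(6, 6) = 12
  filter.gen = neg(12) = -12
  utils.gen = mul(-12, 6) = -72
  west.gen = mul(-12, 6) = -72
  shard.gen = max2(-72, -72) = -72
  codegen.gen = max2(-72, -72) = -72
  audit.gen = min2(-72, -72) = -72
  beta.gen = min2(-72, -72) = -72
  export.gen = min2(6, -72) = -72
  assets.gen = max2(-72, -72) = -72

Propagation after the edit:
  south.txt feeds no computation that the output demands — nothing is marked dirty and nothing runs.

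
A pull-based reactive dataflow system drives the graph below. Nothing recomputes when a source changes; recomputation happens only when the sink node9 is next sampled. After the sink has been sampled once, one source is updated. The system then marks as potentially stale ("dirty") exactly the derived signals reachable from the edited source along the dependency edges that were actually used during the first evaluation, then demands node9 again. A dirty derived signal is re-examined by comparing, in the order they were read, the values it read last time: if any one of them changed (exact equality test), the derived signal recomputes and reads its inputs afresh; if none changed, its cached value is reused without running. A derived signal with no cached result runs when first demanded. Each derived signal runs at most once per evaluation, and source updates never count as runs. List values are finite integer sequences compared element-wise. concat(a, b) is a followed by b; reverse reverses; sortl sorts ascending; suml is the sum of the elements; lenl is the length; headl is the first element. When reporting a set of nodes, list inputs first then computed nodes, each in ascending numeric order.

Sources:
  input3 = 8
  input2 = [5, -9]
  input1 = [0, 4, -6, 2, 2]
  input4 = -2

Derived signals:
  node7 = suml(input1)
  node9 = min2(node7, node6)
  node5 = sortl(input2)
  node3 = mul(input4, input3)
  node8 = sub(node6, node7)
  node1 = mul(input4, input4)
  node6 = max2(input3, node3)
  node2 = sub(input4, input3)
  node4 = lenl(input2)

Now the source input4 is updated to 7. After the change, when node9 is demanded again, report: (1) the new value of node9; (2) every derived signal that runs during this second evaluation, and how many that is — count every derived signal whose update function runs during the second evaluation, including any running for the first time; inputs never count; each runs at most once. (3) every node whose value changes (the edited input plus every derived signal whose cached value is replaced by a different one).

First evaluation (everything demanded from the output):
  node3 = mul(-2, 8) = -16
  node6 = max2(8, -16) = 8
  node7 = suml([0, 4, -6, 2, 2]) = 2
  node9 = min2(2, 8) = 2

Propagation after the edit:
  node3: runs — input4 -2->7; result 56.
  node6: runs — node3 -16->56; result 56.
  node9: runs — node6 8->56; result 2 (same value as before).

New value of node9: 2.
Derived signals that run: node3, node6, node9 — 3 in total.
Values that change: input4, node3, node6.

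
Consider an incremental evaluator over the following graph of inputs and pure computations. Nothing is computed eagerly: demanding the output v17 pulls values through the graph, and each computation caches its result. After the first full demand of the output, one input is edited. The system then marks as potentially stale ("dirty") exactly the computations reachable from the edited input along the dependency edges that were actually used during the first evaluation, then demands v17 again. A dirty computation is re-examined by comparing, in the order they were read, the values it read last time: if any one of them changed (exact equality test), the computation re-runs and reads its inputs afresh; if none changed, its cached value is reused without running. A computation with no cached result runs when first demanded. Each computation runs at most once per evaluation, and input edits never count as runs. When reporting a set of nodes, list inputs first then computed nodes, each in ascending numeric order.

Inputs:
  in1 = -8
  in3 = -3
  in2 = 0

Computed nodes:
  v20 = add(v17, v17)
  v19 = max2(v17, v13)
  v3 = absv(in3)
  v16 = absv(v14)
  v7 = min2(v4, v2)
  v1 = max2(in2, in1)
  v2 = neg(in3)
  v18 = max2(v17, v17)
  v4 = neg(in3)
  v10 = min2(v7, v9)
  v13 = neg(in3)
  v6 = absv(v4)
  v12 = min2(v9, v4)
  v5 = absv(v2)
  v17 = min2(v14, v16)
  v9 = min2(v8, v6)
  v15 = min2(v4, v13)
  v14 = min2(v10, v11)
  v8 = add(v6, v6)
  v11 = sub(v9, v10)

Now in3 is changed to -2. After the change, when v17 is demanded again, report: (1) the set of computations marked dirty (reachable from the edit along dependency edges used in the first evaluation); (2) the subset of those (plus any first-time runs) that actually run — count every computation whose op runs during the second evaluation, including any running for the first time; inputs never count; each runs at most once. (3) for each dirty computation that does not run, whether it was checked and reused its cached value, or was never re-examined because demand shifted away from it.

Initial pass — values computed on the first demand:
  v2 = neg(-3) = 3
  v4 = neg(-3) = 3
  v6 = absv(3) = 3
  v7 = min2(3, 3) = 3
  v8 = add(3, 3) = 6
  v9 = min2(6, 3) = 3
  v10 = min2(3, 3) = 3
  v11 = sub(3, 3) = 0
  v14 = min2(3, 0) = 0
  v16 = absv(0) = 0
  v17 = min2(0, 0) = 0

Second demand — change propagation:
  v2: re-runs because in3 -3->-2; new result 2.
  v4: re-runs because in3 -3->-2; new result 2.
  v6: re-runs because v4 3->2; new result 2.
  v7: re-runs because v4 3->2; v2 3->2; new result 2.
  v8: re-runs because v6 3->2; v6 3->2; new result 4.
  v9: re-runs because v8 6->4; v6 3->2; new result 2.
  v10: re-runs because v7 3->2; v9 3->2; new result 2.
  v11: re-runs because v9 3->2; v10 3->2; new result 0 (unchanged).
  v14: re-runs because v10 3->2; new result 0 (unchanged).
  v16: re-examined; everything it read last time is the same (v14 unchanged) — cache 0 kept, no run.
  v17: re-examined; everything it read last time is the same (v14 unchanged, v16 unchanged) — cache 0 kept, no run.

The important point: at v16 every value read last time is unchanged, so the dirty flag clears without a run.

Dirty set: v2, v4, v6, v7, v8, v9, v10, v11, v14, v16, v17.
Run set: v2, v4, v6, v7, v8, v9, v10, v11, v14 (9 run).
Re-examined without running (cache reused): v16, v17.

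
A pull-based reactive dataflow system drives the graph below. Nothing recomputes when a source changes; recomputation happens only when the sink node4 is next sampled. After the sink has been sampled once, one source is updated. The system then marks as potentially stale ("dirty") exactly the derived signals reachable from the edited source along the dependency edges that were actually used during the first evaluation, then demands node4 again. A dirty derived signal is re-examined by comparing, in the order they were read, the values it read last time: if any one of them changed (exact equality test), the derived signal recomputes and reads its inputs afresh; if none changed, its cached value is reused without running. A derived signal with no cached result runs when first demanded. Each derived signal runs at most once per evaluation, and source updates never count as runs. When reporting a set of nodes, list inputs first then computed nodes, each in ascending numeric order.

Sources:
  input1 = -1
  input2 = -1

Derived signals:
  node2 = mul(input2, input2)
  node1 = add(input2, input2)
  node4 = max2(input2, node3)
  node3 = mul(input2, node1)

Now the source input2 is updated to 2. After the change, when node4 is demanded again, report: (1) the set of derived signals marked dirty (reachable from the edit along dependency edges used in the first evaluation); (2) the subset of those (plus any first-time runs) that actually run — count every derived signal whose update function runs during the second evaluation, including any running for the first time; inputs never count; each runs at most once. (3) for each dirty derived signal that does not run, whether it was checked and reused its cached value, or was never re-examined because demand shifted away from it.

Marked dirty: node1, node3, node4.
Derived signals that run: node1, node3, node4 — 3 in total.
Every dirty derived signal ran.

First evaluation (everything demanded from the output):
  node1 = add(-1, -1) = -2
  node3 = mul(-1, -2) = 2
  node4 = max2(-1, 2) = 2

Propagation after the edit:
  node1: runs — input2 -1->2; input2 -1->2; result 4.
  node3: runs — input2 -1->2; node1 -2->4; result 8.
  node4: runs — input2 -1->2; node3 2->8; result 8.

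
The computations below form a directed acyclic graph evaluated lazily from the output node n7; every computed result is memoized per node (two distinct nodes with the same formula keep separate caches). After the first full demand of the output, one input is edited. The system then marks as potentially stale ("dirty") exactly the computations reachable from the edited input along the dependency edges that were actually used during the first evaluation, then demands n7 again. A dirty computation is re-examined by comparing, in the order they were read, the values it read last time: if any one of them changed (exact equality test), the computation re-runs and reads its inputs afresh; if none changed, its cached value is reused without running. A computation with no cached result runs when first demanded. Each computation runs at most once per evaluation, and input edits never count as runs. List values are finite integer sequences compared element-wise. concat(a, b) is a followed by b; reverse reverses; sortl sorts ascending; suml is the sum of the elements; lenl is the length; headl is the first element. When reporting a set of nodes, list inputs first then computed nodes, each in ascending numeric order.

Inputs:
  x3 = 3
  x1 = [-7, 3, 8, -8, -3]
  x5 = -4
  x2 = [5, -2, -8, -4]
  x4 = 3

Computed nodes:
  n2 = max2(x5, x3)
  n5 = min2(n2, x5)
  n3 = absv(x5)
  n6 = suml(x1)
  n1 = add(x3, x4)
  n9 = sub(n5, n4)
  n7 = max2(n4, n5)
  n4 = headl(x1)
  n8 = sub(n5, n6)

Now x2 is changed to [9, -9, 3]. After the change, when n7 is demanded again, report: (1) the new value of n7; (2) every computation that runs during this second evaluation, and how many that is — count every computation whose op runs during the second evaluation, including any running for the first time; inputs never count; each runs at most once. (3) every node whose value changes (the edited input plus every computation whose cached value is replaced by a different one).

Demanding n7 again yields -4.
0 computations run: none.
The nodes whose values change: x2.
Note the shortcut — nothing in the graph depends on x2 at all, so no recomputation happens.

First demand of the output computes:
  n2 = max2(-4, 3) = 3
  n4 = headl([-7, 3, 8, -8, -3]) = -7
  n5 = min2(3, -4) = -4
  n7 = max2(-7, -4) = -4

After the edit, cleaning proceeds:
  no node depends on x2 at all; the second demand re-runs nothing.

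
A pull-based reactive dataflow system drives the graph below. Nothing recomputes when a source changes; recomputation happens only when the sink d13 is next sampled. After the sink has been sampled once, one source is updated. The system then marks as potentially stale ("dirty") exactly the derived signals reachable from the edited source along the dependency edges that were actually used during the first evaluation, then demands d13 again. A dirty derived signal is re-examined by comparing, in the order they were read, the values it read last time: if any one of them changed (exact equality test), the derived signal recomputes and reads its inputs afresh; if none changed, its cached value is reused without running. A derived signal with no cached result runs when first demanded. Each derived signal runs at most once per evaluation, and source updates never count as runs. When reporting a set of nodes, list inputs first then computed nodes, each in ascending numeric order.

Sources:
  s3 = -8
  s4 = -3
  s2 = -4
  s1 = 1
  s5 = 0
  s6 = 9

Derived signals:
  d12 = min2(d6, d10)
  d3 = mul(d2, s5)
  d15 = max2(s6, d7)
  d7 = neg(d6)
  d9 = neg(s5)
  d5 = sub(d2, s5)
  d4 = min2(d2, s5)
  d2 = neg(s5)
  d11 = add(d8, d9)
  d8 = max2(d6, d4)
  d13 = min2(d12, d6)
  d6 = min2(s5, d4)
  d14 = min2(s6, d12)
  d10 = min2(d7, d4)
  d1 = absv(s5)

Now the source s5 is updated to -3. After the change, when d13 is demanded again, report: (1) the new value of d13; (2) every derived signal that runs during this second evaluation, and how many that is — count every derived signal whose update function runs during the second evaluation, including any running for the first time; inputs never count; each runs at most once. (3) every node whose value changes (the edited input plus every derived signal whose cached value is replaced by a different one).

New value of d13: -3.
Derived signals that run: d2, d4, d6, d7, d10, d12, d13 — 7 in total.
Values that change: s5, d2, d4, d6, d7, d10, d12, d13.

First evaluation (everything demanded from the output):
  d2 = neg(0) = 0
  d4 = min2(0, 0) = 0
  d6 = min2(0, 0) = 0
  d7 = neg(0) = 0
  d10 = min2(0, 0) = 0
  d12 = min2(0, 0) = 0
  d13 = min2(0, 0) = 0

Propagation after the edit:
  d2: runs — s5 0->-3; result 3.
  d4: runs — d2 0->3; s5 0->-3; result -3.
  d6: runs — s5 0->-3; d4 0->-3; result -3.
  d7: runs — d6 0->-3; result 3.
  d10: runs — d7 0->3; d4 0->-3; result -3.
  d12: runs — d6 0->-3; d10 0->-3; result -3.
  d13: runs — d12 0->-3; d6 0->-3; result -3.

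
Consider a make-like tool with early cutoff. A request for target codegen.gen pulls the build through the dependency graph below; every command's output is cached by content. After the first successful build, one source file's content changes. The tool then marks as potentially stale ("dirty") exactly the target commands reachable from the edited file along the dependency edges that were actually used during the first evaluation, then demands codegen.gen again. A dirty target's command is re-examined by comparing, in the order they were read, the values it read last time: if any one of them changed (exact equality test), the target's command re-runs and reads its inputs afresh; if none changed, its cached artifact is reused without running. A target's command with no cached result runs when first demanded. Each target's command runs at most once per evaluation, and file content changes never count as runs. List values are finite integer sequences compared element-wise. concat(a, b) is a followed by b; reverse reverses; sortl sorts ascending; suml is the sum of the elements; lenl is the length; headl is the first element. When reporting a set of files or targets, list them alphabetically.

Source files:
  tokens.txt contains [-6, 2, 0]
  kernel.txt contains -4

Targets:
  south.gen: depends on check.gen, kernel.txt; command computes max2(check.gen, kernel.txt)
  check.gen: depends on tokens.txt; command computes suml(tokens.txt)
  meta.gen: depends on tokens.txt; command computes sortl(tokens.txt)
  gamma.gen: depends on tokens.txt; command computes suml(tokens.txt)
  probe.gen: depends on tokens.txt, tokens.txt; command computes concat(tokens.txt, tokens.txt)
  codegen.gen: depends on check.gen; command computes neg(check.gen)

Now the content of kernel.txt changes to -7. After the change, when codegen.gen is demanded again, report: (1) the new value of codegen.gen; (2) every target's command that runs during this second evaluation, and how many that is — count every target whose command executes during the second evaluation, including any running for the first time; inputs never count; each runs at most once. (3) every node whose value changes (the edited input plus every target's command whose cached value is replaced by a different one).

Demanding codegen.gen again yields 4.
0 target commands run: none.
The nodes whose values change: kernel.txt.
Note the shortcut — kernel.txt feeds only undemanded nodes, so no recomputation happens.

First demand of the output computes:
  check.gen = suml([-6, 2, 0]) = -4
  codegen.gen = neg(-4) = 4

After the edit, cleaning proceeds:
  kernel.txt only reaches undemanded nodes; the second demand re-runs nothing.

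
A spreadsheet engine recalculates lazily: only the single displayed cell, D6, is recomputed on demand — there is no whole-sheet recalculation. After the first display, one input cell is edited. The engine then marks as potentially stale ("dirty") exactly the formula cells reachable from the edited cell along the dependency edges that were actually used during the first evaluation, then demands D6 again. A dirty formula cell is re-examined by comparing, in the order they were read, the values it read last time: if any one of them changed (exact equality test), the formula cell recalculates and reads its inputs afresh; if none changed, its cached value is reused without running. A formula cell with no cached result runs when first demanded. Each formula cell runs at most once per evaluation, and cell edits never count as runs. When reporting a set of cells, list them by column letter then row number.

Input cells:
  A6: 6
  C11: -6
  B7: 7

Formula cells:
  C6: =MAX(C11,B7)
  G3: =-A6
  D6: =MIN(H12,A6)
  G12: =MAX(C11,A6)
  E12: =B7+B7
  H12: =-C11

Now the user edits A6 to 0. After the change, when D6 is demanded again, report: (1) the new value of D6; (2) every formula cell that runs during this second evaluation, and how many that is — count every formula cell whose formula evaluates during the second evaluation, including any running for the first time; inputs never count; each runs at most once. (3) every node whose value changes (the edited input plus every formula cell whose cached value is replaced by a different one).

New value of D6: 0.
Formula cells that run: D6 — 1 in total.
Values that change: A6, D6.

First evaluation (everything demanded from the output):
  H12 = -(-6) = 6
  D6 = MIN(6, 6) = 6

Propagation after the edit:
  D6: runs — A6 6->0; result 0.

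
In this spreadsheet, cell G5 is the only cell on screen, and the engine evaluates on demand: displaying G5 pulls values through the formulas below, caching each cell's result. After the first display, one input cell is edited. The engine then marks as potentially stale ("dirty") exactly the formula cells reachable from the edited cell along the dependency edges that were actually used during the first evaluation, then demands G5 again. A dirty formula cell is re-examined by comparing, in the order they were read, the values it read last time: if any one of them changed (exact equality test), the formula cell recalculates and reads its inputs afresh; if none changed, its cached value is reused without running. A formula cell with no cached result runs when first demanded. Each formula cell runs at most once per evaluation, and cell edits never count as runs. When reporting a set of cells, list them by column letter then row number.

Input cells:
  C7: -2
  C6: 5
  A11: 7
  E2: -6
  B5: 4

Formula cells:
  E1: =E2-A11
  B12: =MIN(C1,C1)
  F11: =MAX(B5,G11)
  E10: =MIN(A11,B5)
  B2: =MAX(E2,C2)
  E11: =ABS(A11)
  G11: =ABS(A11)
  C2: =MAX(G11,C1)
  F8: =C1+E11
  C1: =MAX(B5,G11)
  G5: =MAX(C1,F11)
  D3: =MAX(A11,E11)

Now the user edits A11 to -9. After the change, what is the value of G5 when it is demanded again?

G5 now evaluates to 9.

Initial pass — values computed on the first demand:
  G11 = ABS(7) = 7
  C1 = MAX(4, 7) = 7
  F11 = MAX(4, 7) = 7
  G5 = MAX(7, 7) = 7

Second demand — change propagation:
  G11: re-runs because A11 7->-9; new result 9.
  C1: re-runs because G11 7->9; new result 9.
  F11: re-runs because G11 7->9; new result 9.
  G5: re-runs because C1 7->9; F11 7->9; new result 9.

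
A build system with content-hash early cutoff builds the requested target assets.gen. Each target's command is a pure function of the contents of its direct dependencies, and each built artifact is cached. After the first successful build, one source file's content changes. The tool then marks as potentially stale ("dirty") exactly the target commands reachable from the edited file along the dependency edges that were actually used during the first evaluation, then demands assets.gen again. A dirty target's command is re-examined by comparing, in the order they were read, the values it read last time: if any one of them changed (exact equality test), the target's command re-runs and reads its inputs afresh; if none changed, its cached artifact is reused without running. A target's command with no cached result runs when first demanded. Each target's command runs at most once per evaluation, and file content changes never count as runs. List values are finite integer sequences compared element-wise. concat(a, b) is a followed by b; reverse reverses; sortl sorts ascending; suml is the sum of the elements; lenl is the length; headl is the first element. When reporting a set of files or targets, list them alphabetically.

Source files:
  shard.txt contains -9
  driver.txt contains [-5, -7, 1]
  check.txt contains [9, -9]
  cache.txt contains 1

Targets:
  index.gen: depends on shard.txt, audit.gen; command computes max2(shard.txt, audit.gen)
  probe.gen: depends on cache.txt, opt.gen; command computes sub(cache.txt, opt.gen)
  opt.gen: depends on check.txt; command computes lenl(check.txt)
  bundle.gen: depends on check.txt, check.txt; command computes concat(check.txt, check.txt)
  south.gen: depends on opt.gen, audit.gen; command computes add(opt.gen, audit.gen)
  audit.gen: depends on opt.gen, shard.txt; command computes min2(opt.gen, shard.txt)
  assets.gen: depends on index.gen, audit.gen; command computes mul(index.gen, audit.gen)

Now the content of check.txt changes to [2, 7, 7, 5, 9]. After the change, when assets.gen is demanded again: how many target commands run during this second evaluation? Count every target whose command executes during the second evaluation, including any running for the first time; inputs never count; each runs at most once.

Target commands that run: audit.gen, opt.gen — 2 in total.
Key observation: the change is absorbed at audit.gen — it re-runs but produces the same value, and the output's value is unchanged.

First evaluation (everything demanded from the output):
  opt.gen = lenl([9, -9]) = 2
  audit.gen = min2(2, -9) = -9
  index.gen = max2(-9, -9) = -9
  assets.gen = mul(-9, -9) = 81

Propagation after the edit:
  opt.gen: runs — check.txt [9, -9]->[2, 7, 7, 5, 9]; result 5.
  audit.gen: runs — opt.gen 2->5; result -9 (same value as before).
  index.gen: checked — values it read are unchanged (shard.txt unchanged, audit.gen unchanged); reused cached -9 without running.
  assets.gen: checked — values it read are unchanged (index.gen unchanged, audit.gen unchanged); reused cached 81 without running.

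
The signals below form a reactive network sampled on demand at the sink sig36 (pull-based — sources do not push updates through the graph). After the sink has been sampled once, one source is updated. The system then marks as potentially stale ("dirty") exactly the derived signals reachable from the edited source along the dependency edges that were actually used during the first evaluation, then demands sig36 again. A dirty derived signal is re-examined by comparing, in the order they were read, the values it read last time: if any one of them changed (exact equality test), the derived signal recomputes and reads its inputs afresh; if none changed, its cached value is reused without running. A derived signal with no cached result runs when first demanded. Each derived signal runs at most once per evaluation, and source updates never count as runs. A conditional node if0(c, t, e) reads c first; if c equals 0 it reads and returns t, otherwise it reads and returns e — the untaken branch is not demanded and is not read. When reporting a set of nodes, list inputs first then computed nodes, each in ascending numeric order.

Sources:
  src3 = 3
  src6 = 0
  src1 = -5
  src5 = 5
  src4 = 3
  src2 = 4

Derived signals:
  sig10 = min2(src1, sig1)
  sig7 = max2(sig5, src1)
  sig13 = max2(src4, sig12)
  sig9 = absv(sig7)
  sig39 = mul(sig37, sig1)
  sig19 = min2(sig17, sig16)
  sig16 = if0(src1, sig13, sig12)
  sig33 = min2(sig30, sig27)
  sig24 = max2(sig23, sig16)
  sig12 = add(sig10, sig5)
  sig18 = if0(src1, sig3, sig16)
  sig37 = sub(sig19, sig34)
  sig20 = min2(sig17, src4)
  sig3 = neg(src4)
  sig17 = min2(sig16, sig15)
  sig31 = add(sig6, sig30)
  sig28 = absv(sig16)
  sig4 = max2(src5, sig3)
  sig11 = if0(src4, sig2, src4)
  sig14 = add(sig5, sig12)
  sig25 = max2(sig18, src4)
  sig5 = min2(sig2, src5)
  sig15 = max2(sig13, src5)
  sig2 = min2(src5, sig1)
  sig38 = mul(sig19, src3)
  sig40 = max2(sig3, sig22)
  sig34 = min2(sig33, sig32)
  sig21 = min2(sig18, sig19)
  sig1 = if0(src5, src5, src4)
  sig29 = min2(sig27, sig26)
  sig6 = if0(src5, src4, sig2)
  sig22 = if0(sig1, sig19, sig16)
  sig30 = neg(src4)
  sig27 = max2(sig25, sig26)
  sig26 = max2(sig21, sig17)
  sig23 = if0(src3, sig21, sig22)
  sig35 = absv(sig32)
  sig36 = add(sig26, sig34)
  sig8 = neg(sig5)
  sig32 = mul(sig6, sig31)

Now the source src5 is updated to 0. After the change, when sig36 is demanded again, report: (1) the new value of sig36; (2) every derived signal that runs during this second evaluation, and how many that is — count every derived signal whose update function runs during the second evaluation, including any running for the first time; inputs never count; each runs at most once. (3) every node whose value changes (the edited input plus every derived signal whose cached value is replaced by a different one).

sig36 now evaluates to -8.
Run set: sig1, sig2, sig5, sig6, sig10, sig12, sig13, sig15, sig16, sig17, sig18, sig19, sig21, sig25, sig26, sig27, sig36 (17 run).
Changed values: src5, sig1, sig2, sig5, sig12, sig15, sig16, sig17, sig18, sig19, sig21, sig26, sig36.
The important point: at sig31 every value read last time is unchanged, so the dirty flag clears without a run.

Initial pass — values computed on the first demand:
  sig1 = if0(src5=5 -> else branch src4) = 3
  sig2 = min2(5, 3) = 3
  sig5 = min2(3, 5) = 3
  sig6 = if0(src5=5 -> else branch sig2) = 3
  sig10 = min2(-5, 3) = -5
  sig12 = add(-5, 3) = -2
  sig13 = max2(3, -2) = 3
  sig15 = max2(3, 5) = 5
  sig16 = if0(src1=-5 -> else branch sig12) = -2
  sig17 = min2(-2, 5) = -2
  sig18 = if0(src1=-5 -> else branch sig16) = -2
  sig19 = min2(-2, -2) = -2
  sig21 = min2(-2, -2) = -2
  sig25 = max2(-2, 3) = 3
  sig26 = max2(-2, -2) = -2
  sig27 = max2(3, -2) = 3
  sig30 = neg(3) = -3
  sig31 = add(3, -3) = 0
  sig32 = mul(3, 0) = 0
  sig33 = min2(-3, 3) = -3
  sig34 = min2(-3, 0) = -3
  sig36 = add(-2, -3) = -5

Second demand — change propagation:
  sig1: re-runs because src5 5->0; new result 0.
  sig2: re-runs because src5 5->0; sig1 3->0; new result 0.
  sig5: re-runs because sig2 3->0; src5 5->0; new result 0.
  sig6: re-runs because src5 5->0; sig2 3->0; new result 3 (unchanged).
  sig10: re-runs because sig1 3->0; new result -5 (unchanged).
  sig12: re-runs because sig5 3->0; new result -5.
  sig13: re-runs because sig12 -2->-5; new result 3 (unchanged).
  sig15: re-runs because src5 5->0; new result 3.
  sig16: re-runs because sig12 -2->-5; new result -5.
  sig17: re-runs because sig16 -2->-5; sig15 5->3; new result -5.
  sig18: re-runs because sig16 -2->-5; new result -5.
  sig19: re-runs because sig17 -2->-5; sig16 -2->-5; new result -5.
  sig21: re-runs because sig18 -2->-5; sig19 -2->-5; new result -5.
  sig25: re-runs because sig18 -2->-5; new result 3 (unchanged).
  sig26: re-runs because sig21 -2->-5; sig17 -2->-5; new result -5.
  sig27: re-runs because sig26 -2->-5; new result 3 (unchanged).
  sig31: re-examined; everything it read last time is the same (sig6 unchanged, sig30 unchanged) — cache 0 kept, no run.
  sig32: re-examined; everything it read last time is the same (sig6 unchanged, sig31 unchanged) — cache 0 kept, no run.
  sig33: re-examined; everything it read last time is the same (sig30 unchanged, sig27 unchanged) — cache -3 kept, no run.
  sig34: re-examined; everything it read last time is the same (sig33 unchanged, sig32 unchanged) — cache -3 kept, no run.
  sig36: re-runs because sig26 -2->-5; new result -8.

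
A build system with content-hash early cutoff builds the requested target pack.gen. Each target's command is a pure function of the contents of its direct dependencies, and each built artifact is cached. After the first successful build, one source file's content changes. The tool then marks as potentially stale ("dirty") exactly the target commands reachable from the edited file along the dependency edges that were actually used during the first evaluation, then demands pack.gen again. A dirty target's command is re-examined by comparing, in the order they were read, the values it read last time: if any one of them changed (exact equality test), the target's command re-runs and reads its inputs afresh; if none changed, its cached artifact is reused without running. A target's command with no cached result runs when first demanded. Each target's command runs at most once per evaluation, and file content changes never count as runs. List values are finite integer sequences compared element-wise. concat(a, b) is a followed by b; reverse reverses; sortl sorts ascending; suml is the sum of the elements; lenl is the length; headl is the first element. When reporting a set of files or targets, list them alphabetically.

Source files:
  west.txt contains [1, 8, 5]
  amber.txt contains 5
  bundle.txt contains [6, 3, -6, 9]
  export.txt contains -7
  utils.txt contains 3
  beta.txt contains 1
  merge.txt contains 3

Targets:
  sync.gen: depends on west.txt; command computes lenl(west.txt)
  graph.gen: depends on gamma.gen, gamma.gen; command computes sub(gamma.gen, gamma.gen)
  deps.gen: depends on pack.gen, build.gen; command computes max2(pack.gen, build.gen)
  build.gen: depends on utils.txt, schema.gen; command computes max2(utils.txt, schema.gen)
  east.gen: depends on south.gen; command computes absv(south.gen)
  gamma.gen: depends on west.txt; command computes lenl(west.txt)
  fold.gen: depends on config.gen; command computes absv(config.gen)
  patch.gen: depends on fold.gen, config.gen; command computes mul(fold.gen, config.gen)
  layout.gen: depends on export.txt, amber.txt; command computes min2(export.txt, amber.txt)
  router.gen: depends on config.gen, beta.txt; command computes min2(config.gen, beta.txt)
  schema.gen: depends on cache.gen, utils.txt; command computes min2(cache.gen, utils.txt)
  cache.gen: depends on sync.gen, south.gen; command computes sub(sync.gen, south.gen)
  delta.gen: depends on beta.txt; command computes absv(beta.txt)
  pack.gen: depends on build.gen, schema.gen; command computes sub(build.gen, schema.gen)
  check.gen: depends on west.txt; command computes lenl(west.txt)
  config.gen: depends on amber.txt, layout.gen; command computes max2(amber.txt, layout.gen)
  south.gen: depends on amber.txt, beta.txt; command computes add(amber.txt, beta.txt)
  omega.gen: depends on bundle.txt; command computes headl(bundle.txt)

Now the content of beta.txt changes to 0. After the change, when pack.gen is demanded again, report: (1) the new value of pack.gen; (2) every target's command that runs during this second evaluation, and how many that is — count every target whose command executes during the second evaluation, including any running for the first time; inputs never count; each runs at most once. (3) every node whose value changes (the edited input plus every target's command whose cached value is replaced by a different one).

New value of pack.gen: 5.
Target commands that run: build.gen, cache.gen, pack.gen, schema.gen, south.gen — 5 in total.
Values that change: beta.txt, cache.gen, pack.gen, schema.gen, south.gen.

First evaluation (everything demanded from the output):
  south.gen = add(5, 1) = 6
  sync.gen = lenl([1, 8, 5]) = 3
  cache.gen = sub(3, 6) = -3
  schema.gen = min2(-3, 3) = -3
  build.gen = max2(3, -3) = 3
  pack.gen = sub(3, -3) = 6

Propagation after the edit:
  south.gen: runs — beta.txt 1->0; result 5.
  cache.gen: runs — south.gen 6->5; result -2.
  schema.gen: runs — cache.gen -3->-2; result -2.
  build.gen: runs — schema.gen -3->-2; result 3 (same value as before).
  pack.gen: runs — schema.gen -3->-2; result 5.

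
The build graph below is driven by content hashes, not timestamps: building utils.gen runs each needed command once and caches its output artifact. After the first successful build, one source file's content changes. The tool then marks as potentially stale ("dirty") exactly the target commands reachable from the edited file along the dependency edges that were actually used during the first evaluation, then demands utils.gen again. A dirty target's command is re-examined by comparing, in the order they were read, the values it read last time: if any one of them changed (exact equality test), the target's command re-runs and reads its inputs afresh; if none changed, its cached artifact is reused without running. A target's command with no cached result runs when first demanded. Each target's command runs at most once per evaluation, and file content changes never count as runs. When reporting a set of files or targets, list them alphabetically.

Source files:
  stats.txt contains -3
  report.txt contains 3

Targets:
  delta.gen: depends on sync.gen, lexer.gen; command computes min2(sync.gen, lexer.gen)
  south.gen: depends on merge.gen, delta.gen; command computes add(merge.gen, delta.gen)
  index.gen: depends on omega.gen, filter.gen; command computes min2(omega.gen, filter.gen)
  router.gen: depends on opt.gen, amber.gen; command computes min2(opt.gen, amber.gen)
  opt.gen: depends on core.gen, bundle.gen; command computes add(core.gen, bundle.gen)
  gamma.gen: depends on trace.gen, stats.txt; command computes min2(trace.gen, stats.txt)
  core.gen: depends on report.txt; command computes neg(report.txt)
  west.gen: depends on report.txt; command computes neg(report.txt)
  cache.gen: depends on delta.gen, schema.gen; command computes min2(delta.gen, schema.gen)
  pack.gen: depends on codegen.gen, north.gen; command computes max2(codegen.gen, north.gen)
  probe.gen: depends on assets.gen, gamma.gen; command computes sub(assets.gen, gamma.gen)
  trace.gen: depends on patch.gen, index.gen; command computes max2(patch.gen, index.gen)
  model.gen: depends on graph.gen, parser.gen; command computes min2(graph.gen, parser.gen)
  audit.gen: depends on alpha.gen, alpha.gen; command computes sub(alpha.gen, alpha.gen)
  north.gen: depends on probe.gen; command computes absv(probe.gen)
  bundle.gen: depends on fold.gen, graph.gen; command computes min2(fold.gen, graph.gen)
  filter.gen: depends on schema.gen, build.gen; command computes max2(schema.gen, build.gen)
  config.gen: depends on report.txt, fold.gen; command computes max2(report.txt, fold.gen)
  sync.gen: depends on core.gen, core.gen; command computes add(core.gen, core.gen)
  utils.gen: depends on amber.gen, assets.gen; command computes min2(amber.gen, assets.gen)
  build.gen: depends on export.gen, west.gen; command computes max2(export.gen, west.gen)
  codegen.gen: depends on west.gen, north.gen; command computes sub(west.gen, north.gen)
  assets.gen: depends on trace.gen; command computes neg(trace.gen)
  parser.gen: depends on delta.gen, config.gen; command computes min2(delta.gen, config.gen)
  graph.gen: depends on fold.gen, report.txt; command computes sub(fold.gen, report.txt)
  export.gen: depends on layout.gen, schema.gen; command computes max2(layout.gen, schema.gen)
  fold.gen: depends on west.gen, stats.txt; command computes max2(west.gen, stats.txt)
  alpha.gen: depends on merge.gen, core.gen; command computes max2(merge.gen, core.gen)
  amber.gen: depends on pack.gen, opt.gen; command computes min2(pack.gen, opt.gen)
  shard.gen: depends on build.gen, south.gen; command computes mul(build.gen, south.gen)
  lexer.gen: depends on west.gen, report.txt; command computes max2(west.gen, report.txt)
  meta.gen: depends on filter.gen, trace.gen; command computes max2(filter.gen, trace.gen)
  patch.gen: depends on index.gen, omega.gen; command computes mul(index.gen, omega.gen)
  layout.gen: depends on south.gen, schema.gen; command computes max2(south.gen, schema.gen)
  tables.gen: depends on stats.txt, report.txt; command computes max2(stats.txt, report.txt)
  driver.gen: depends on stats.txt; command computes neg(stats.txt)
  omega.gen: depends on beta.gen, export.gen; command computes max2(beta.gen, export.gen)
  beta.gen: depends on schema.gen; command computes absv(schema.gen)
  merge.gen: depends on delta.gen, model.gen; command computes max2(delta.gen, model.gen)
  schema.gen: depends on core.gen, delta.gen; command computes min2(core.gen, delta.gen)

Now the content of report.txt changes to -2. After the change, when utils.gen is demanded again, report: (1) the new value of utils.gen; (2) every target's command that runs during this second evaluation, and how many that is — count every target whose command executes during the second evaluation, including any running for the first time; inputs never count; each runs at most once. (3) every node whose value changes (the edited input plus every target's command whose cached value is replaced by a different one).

Initial pass — values computed on the first demand:
  core.gen = neg(3) = -3
  sync.gen = add(-3, -3) = -6
  west.gen = neg(3) = -3
  fold.gen = max2(-3, -3) = -3
  config.gen = max2(3, -3) = 3
  graph.gen = sub(-3, 3) = -6
  bundle.gen = min2(-3, -6) = -6
  lexer.gen = max2(-3, 3) = 3
  delta.gen = min2(-6, 3) = -6
  opt.gen = add(-3, -6) = -9
  parser.gen = min2(-6, 3) = -6
  model.gen = min2(-6, -6) = -6
  merge.gen = max2(-6, -6) = -6
  schema.gen = min2(-3, -6) = -6
  beta.gen = absv(-6) = 6
  south.gen = add(-6, -6) = -12
  layout.gen = max2(-12, -6) = -6
  export.gen = max2(-6, -6) = -6
  build.gen = max2(-6, -3) = -3
  filter.gen = max2(-6, -3) = -3
  omega.gen = max2(6, -6) = 6
  index.gen = min2(6, -3) = -3
  patch.gen = mul(-3, 6) = -18
  trace.gen = max2(-18, -3) = -3
  assets.gen = neg(-3) = 3
  gamma.gen = min2(-3, -3) = -3
  probe.gen = sub(3, -3) = 6
  north.gen = absv(6) = 6
  codegen.gen = sub(-3, 6) = -9
  pack.gen = max2(-9, 6) = 6
  amber.gen = min2(6, -9) = -9
  utils.gen = min2(-9, 3) = -9

Second demand — change propagation:
  core.gen: re-runs because report.txt 3->-2; new result 2.
  sync.gen: re-runs because core.gen -3->2; core.gen -3->2; new result 4.
  west.gen: re-runs because report.txt 3->-2; new result 2.
  fold.gen: re-runs because west.gen -3->2; new result 2.
  config.gen: re-runs because report.txt 3->-2; fold.gen -3->2; new result 2.
  graph.gen: re-runs because fold.gen -3->2; report.txt 3->-2; new result 4.
  bundle.gen: re-runs because fold.gen -3->2; graph.gen -6->4; new result 2.
  lexer.gen: re-runs because west.gen -3->2; report.txt 3->-2; new result 2.
  delta.gen: re-runs because sync.gen -6->4; lexer.gen 3->2; new result 2.
  opt.gen: re-runs because core.gen -3->2; bundle.gen -6->2; new result 4.
  parser.gen: re-runs because delta.gen -6->2; config.gen 3->2; new result 2.
  model.gen: re-runs because graph.gen -6->4; parser.gen -6->2; new result 2.
  merge.gen: re-runs because delta.gen -6->2; model.gen -6->2; new result 2.
  schema.gen: re-runs because core.gen -3->2; delta.gen -6->2; new result 2.
  beta.gen: re-runs because schema.gen -6->2; new result 2.
  south.gen: re-runs because merge.gen -6->2; delta.gen -6->2; new result 4.
  layout.gen: re-runs because south.gen -12->4; schema.gen -6->2; new result 4.
  export.gen: re-runs because layout.gen -6->4; schema.gen -6->2; new result 4.
  build.gen: re-runs because export.gen -6->4; west.gen -3->2; new result 4.
  filter.gen: re-runs because schema.gen -6->2; build.gen -3->4; new result 4.
  omega.gen: re-runs because beta.gen 6->2; export.gen -6->4; new result 4.
  index.gen: re-runs because omega.gen 6->4; filter.gen -3->4; new result 4.
  patch.gen: re-runs because index.gen -3->4; omega.gen 6->4; new result 16.
  trace.gen: re-runs because patch.gen -18->16; index.gen -3->4; new result 16.
  assets.gen: re-runs because trace.gen -3->16; new result -16.
  gamma.gen: re-runs because trace.gen -3->16; new result -3 (unchanged).
  probe.gen: re-runs because assets.gen 3->-16; new result -13.
  north.gen: re-runs because probe.gen 6->-13; new result 13.
  codegen.gen: re-runs because west.gen -3->2; north.gen 6->13; new result -11.
  pack.gen: re-runs because codegen.gen -9->-11; north.gen 6->13; new result 13.
  amber.gen: re-runs because pack.gen 6->13; opt.gen -9->4; new result 4.
  utils.gen: re-runs because amber.gen -9->4; assets.gen 3->-16; new result -16.

utils.gen now evaluates to -16.
Run set: amber.gen, assets.gen, beta.gen, build.gen, bundle.gen, codegen.gen, config.gen, core.gen, delta.gen, export.gen, filter.gen, fold.gen, gamma.gen, graph.gen, index.gen, layout.gen, lexer.gen, merge.gen, model.gen, north.gen, omega.gen, opt.gen, pack.gen, parser.gen, patch.gen, probe.gen, schema.gen, south.gen, sync.gen, trace.gen, utils.gen, west.gen (32 run).
Changed values: amber.gen, assets.gen, beta.gen, build.gen, bundle.gen, codegen.gen, config.gen, core.gen, delta.gen, export.gen, filter.gen, fold.gen, graph.gen, index.gen, layout.gen, lexer.gen, merge.gen, model.gen, north.gen, omega.gen, opt.gen, pack.gen, parser.gen, patch.gen, probe.gen, report.txt, schema.gen, south.gen, sync.gen, trace.gen, utils.gen, west.gen.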